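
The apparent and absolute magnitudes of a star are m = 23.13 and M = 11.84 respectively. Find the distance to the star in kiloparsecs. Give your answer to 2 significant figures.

d ≈ 1.8 kpc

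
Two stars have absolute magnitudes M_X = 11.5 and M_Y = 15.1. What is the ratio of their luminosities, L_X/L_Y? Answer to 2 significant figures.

ΔM = M_X − M_Y = -3.6
L_X/L_Y = 10^(−0.4 ΔM) = 10^1.440 = 27.54

L_X/L_Y ≈ 28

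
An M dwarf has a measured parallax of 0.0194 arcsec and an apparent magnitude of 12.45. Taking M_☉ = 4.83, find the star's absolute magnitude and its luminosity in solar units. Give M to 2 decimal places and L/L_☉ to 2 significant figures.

d = 1/p = 1/0.0194″ = 51.55 pc
M = m − 5 log₁₀ d + 5 = 12.45 − 5·1.7122 + 5 = 8.889
M − M_☉ = 8.889 − 4.83 = 4.059
L/L_☉ = 10^(−0.4 × 4.059) = 0.02379

M ≈ 8.89; L/L_☉ ≈ 0.024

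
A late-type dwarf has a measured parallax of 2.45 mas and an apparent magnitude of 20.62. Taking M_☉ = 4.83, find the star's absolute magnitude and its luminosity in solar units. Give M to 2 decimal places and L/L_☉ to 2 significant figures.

M ≈ 12.57; L/L_☉ ≈ 8.0×10^-4

d = 1/p = 1000/2.45 mas = 408.2 pc
M = m − 5 log₁₀ d + 5 = 20.62 − 5·2.6108 + 5 = 12.566
M − M_☉ = 12.566 − 4.83 = 7.736
L/L_☉ = 10^(−0.4 × 7.736) = 8.048×10^-4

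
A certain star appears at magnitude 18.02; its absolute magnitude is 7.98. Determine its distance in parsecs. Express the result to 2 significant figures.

d ≈ 1000 pc

μ = m − M = 10.040
m − M = 5 log₁₀ d − 5
log₁₀ d = (m − M)/5 + 1 = 3.0080
d = 10^3.0080 = 1019 pc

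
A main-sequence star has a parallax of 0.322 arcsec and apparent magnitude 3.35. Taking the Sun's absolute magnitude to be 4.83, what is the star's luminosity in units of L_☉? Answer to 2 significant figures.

d = 1/p = 1/0.322″ = 3.106 pc
M = m − 5 log₁₀ d + 5 = 3.35 − 5·0.4921 + 5 = 5.889
M − M_☉ = 5.889 − 4.83 = 1.059
L/L_☉ = 10^(−0.4 × 1.059) = 0.3770

L/L_☉ ≈ 0.38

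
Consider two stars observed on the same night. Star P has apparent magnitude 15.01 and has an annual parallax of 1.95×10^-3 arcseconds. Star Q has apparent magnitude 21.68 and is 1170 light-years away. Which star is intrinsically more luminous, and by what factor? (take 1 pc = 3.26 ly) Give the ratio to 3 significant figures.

Star P: d = 1/p = 1/1.95×10^-3″ = 512.8 pc
Star P: M = m − 5 log₁₀ d + 5 = 15.01 − 5·2.7100 + 5 = 6.460
Star Q: d = 1170 ly / 3.26 = 358.9 pc
Star Q: M = m − 5 log₁₀ d + 5 = 21.68 − 5·2.5550 + 5 = 13.905
ΔM = M_P − M_Q = 6.460 − (13.905) = -7.445; smaller M is more luminous → Star P.
L ratio = 10^(0.4 |ΔM|) = 10^2.978 = 950.6

Star P is more luminous, by a factor of 951.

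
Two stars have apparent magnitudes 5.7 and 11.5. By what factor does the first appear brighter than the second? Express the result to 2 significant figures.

Magnitude difference = -5.8
Flux ratio = 10^(−0.4 Δm) = 10^(−0.4 × -5.8) = 10^2.320 = 208.9

210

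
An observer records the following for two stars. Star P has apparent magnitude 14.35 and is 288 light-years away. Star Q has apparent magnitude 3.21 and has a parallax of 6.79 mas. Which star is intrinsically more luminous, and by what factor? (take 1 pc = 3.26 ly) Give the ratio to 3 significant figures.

Star Q is more luminous, by a factor of 79400.

Star P: d = 288 ly / 3.26 = 88.34 pc
Star P: M = m − 5 log₁₀ d + 5 = 14.35 − 5·1.9462 + 5 = 9.619
Star Q: p = 6.79 mas = 6.79×10^-3″ → d = 1/p = 147.3 pc
Star Q: M = m − 5 log₁₀ d + 5 = 3.21 − 5·2.1681 + 5 = -2.631
ΔM = M_P − M_Q = 9.619 − (-2.631) = 12.250; smaller M is more luminous → Star Q.
L ratio = 10^(0.4 |ΔM|) = 10^4.900 = 79420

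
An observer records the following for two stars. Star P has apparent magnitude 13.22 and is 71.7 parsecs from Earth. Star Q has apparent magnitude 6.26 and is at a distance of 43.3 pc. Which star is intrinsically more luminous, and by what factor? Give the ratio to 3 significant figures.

Star Q is more luminous, by a factor of 222.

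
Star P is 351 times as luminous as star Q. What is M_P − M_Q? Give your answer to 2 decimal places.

Pogson: ΔM = −2.5 log₁₀(ratio) = −2.5 log₁₀(351) = −2.5 × 2.5453 = -6.363
Star P is brighter, so it has the smaller magnitude: the difference is negative.

M_P − M_Q ≈ -6.36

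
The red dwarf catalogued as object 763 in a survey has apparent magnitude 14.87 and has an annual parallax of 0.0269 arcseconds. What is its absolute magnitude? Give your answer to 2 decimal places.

d = 1/p = 1/0.0269″ = 37.17 pc
5 log₁₀(d/10 pc) = 5 log₁₀(37.17) − 5 = 2.851
M = m − 5 log₁₀(d/10) = 14.87 − 2.851 = 12.019

M ≈ 12.02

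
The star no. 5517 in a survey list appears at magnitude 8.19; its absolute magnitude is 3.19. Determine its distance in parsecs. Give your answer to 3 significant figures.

Distance modulus: m − M = 8.19 − (3.19) = 5.000
m − M = 5 log₁₀ d − 5
log₁₀ d = (m − M)/5 + 1 = 2.0000
d = 10^2.0000 = 100.0 pc

d ≈ 100 pc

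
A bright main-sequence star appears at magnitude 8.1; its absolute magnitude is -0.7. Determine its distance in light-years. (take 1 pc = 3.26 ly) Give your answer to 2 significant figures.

d ≈ 1900 ly

Distance modulus: m − M = 8.1 − (-0.7) = 8.800
m − M = 5 log₁₀ d − 5
log₁₀ d = (m − M)/5 + 1 = 2.7600
d = 10^2.7600 = 575.4 pc
= 1876 ly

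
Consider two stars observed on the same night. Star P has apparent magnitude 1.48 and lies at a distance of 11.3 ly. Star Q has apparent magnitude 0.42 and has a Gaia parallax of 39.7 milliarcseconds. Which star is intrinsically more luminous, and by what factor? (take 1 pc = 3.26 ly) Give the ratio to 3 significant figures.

Star P: d = 11.3 ly / 3.26 = 3.466 pc
Star P: M = m − 5 log₁₀ d + 5 = 1.48 − 5·0.5399 + 5 = 3.781
Star Q: p = 39.7 mas = 0.0397″ → d = 1/p = 25.19 pc
Star Q: M = m − 5 log₁₀ d + 5 = 0.42 − 5·1.4012 + 5 = -1.586
ΔM = M_P − M_Q = 3.781 − (-1.586) = 5.367; smaller M is more luminous → Star Q.
L ratio = 10^(0.4 |ΔM|) = 10^2.147 = 140.2

Star Q is more luminous, by a factor of 140.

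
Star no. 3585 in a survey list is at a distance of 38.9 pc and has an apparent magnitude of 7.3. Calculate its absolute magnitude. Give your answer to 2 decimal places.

5 log₁₀(d/10 pc) = 5 log₁₀(38.90) − 5 = 2.950
M = m − 5 log₁₀(d/10) = 7.3 − 2.950 = 4.350

M ≈ 4.35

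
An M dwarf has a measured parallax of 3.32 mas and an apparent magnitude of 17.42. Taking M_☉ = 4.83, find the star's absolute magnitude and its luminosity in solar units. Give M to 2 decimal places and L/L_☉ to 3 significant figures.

d = 1/p = 1000/3.32 mas = 301.2 pc
M = m − 5 log₁₀ d + 5 = 17.42 − 5·2.4789 + 5 = 10.026
M − M_☉ = 10.026 − 4.83 = 5.196
L/L_☉ = 10^(−0.4 × 5.196) = 8.351×10^-3

M ≈ 10.03; L/L_☉ ≈ 8.35×10^-3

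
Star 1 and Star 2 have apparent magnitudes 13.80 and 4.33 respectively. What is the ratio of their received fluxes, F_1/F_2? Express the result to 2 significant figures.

Δm = 13.80 − (4.33) = 9.47
Flux ratio = 10^(−0.4 Δm) = 10^(−0.4 × 9.47) = 10^-3.788 = 1.629×10^-4

F_1/F_2 ≈ 1.6×10^-4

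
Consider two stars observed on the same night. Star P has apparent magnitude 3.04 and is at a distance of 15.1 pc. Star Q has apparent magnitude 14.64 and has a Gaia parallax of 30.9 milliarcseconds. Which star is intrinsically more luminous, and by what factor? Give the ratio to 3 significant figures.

Star P is more luminous, by a factor of 9500.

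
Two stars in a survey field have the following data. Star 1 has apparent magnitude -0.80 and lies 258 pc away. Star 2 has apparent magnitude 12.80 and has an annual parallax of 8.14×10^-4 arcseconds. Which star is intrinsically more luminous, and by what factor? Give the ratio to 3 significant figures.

Star 1 is more luminous, by a factor of 12100.

Star 1: M = m − 5 log₁₀ d + 5 = -0.80 − 5·2.4116 + 5 = -7.858
Star 2: d = 1/p = 1/8.14×10^-4″ = 1229 pc
Star 2: M = m − 5 log₁₀ d + 5 = 12.80 − 5·3.0894 + 5 = 2.353
ΔM = M_1 − M_2 = -7.858 − (2.353) = -10.211; smaller M is more luminous → Star 1.
L ratio = 10^(0.4 |ΔM|) = 10^4.084 = 12150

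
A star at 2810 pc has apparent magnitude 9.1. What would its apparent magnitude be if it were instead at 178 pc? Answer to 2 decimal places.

m ≈ 3.11

Flux ∝ 1/d², so Δm = 5 log₁₀(d₂/d₁) = 5 log₁₀(178/2810) = -5.991
m₂ = m₁ + Δm = 9.1 + (-5.991) = 3.109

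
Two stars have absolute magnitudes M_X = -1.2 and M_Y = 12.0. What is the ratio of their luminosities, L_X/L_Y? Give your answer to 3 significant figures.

L_X/L_Y ≈ 191000

ΔM = M_X − M_Y = -13.2
L_X/L_Y = 10^(−0.4 ΔM) = 10^5.280 = 190500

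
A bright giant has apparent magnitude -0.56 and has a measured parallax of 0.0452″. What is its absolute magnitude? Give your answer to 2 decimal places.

d = 1/p = 1/0.0452″ = 22.12 pc
5 log₁₀(d/10 pc) = 5 log₁₀(22.12) − 5 = 1.724
M = m − 5 log₁₀(d/10) = -0.56 − 1.724 = -2.284

M ≈ -2.28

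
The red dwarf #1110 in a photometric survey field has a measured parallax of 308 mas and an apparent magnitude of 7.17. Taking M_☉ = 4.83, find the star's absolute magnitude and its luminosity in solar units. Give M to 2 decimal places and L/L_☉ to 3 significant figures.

M ≈ 9.61; L/L_☉ ≈ 0.0122

d = 1/p = 1000/308 mas = 3.247 pc
M = m − 5 log₁₀ d + 5 = 7.17 − 5·0.5114 + 5 = 9.613
M − M_☉ = 9.613 − 4.83 = 4.783
L/L_☉ = 10^(−0.4 × 4.783) = 0.01222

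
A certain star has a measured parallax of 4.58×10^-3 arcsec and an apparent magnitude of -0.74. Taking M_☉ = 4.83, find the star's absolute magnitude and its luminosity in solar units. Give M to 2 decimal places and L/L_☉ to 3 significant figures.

M ≈ -7.44; L/L_☉ ≈ 80600

d = 1/p = 1/4.58×10^-3″ = 218.3 pc
M = m − 5 log₁₀ d + 5 = -0.74 − 5·2.3391 + 5 = -7.436
M − M_☉ = -7.436 − 4.83 = -12.266
L/L_☉ = 10^(−0.4 × -12.266) = 80590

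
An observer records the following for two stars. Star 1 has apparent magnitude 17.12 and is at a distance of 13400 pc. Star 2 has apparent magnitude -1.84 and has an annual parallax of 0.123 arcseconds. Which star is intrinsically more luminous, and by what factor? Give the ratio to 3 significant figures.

Star 2 is more luminous, by a factor of 14.1.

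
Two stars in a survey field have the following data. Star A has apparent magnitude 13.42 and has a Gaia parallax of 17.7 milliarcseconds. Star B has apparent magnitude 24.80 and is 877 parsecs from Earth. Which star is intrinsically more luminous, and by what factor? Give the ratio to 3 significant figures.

Star A: p = 17.7 mas = 0.0177″ → d = 1/p = 56.50 pc
Star A: M = m − 5 log₁₀ d + 5 = 13.42 − 5·1.7520 + 5 = 9.660
Star B: M = m − 5 log₁₀ d + 5 = 24.80 − 5·2.9430 + 5 = 15.085
ΔM = M_A − M_B = 9.660 − (15.085) = -5.425; smaller M is more luminous → Star A.
L ratio = 10^(0.4 |ΔM|) = 10^2.170 = 147.9

Star A is more luminous, by a factor of 148.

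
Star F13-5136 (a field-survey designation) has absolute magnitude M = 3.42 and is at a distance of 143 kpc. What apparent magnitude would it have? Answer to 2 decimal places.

m ≈ 24.20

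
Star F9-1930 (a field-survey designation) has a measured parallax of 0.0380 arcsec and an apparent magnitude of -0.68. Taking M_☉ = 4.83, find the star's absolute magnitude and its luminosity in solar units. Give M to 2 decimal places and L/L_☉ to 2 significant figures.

M ≈ -2.78; L/L_☉ ≈ 1100

d = 1/p = 1/0.0380″ = 26.32 pc
M = m − 5 log₁₀ d + 5 = -0.68 − 5·1.4202 + 5 = -2.781
M − M_☉ = -2.781 − 4.83 = -7.611
L/L_☉ = 10^(−0.4 × -7.611) = 1108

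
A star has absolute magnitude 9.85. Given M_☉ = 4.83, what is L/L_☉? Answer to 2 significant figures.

L/L_☉ ≈ 9.8×10^-3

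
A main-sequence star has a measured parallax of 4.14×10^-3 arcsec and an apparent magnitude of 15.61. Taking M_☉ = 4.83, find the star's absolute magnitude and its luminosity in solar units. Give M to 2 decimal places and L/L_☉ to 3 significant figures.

d = 1/p = 1/4.14×10^-3″ = 241.5 pc
M = m − 5 log₁₀ d + 5 = 15.61 − 5·2.3830 + 5 = 8.695
M − M_☉ = 8.695 − 4.83 = 3.865
L/L_☉ = 10^(−0.4 × 3.865) = 0.02844

M ≈ 8.70; L/L_☉ ≈ 0.0284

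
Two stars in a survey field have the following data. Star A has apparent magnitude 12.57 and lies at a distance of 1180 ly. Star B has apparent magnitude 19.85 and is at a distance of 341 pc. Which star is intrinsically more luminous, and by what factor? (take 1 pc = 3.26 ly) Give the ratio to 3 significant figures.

Star A is more luminous, by a factor of 920.

Star A: d = 1180 ly / 3.26 = 362.0 pc
Star A: M = m − 5 log₁₀ d + 5 = 12.57 − 5·2.5587 + 5 = 4.777
Star B: M = m − 5 log₁₀ d + 5 = 19.85 − 5·2.5328 + 5 = 12.186
ΔM = M_A − M_B = 4.777 − (12.186) = -7.410; smaller M is more luminous → Star A.
L ratio = 10^(0.4 |ΔM|) = 10^2.964 = 920.1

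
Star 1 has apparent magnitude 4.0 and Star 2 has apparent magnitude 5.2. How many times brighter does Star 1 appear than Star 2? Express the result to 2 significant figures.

3.0

Magnitude difference = -1.2
Flux ratio = 10^(−0.4 Δm) = 10^(−0.4 × -1.2) = 10^0.480 = 3.020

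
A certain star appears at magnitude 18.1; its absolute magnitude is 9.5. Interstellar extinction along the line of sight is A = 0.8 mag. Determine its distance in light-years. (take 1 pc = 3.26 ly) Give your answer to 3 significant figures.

d ≈ 1180 ly

m − M = 5 log₁₀(d/10 pc) + A  ⇒  18.1 − (9.5) − 0.8 = 5 log₁₀(d/10)
7.800 = 5 log₁₀(d/10)
log₁₀ d = (m − M − A)/5 + 1 = 2.5600
d = 10^2.5600 = 363.1 pc
= 1184 ly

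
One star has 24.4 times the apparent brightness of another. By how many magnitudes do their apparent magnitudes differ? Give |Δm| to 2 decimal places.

Pogson: Δm = −2.5 log₁₀(ratio) = −2.5 log₁₀(24.4) = −2.5 × 1.3874 = -3.468

|Δm| ≈ 3.47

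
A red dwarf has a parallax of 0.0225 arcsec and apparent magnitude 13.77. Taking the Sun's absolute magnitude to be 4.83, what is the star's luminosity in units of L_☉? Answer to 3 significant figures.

L/L_☉ ≈ 5.24×10^-3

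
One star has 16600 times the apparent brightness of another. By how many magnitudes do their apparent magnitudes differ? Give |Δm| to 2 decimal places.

|Δm| ≈ 10.55

Pogson: Δm = −2.5 log₁₀(ratio) = −2.5 log₁₀(16600) = −2.5 × 4.2201 = -10.550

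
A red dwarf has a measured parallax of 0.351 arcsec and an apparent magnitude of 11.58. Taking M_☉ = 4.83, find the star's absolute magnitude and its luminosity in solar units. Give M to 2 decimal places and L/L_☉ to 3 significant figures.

d = 1/p = 1/0.351″ = 2.849 pc
M = m − 5 log₁₀ d + 5 = 11.58 − 5·0.4547 + 5 = 14.307
M − M_☉ = 14.307 − 4.83 = 9.477
L/L_☉ = 10^(−0.4 × 9.477) = 1.620×10^-4

M ≈ 14.31; L/L_☉ ≈ 1.62×10^-4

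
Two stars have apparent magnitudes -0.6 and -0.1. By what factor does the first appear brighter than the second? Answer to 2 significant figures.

Magnitude difference = -0.5
Flux ratio = 10^(−0.4 Δm) = 10^(−0.4 × -0.5) = 10^0.200 = 1.585

1.6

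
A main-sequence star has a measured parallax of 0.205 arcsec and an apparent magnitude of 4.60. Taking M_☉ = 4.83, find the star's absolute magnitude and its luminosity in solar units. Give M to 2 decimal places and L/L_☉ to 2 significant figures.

M ≈ 6.16; L/L_☉ ≈ 0.29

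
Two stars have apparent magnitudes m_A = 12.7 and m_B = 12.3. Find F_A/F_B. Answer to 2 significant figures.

F_A/F_B ≈ 0.69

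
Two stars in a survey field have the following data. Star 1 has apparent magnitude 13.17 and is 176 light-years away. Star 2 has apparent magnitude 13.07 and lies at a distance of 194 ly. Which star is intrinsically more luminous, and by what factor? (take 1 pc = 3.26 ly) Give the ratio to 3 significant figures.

Star 1: d = 176 ly / 3.26 = 53.99 pc
Star 1: M = m − 5 log₁₀ d + 5 = 13.17 − 5·1.7323 + 5 = 9.509
Star 2: d = 194 ly / 3.26 = 59.51 pc
Star 2: M = m − 5 log₁₀ d + 5 = 13.07 − 5·1.7746 + 5 = 9.197
ΔM = M_1 − M_2 = 9.509 − (9.197) = 0.311; smaller M is more luminous → Star 2.
L ratio = 10^(0.4 |ΔM|) = 10^0.125 = 1.332

Star 2 is more luminous, by a factor of 1.33.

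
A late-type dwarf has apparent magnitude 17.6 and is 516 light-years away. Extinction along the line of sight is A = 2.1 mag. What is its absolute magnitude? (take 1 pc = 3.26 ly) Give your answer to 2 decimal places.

M ≈ 9.50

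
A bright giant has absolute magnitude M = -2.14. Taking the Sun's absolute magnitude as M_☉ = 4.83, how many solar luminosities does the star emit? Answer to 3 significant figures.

M − M_☉ = -2.14 − 4.83 = -6.970
L/L_☉ = 10^(−0.4 (M − M_☉)) = 10^2.788 = 613.8

L/L_☉ ≈ 614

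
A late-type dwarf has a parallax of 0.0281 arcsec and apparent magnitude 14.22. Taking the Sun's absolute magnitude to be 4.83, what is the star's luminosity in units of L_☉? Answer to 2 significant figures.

L/L_☉ ≈ 2.2×10^-3

d = 1/p = 1/0.0281″ = 35.59 pc
M = m − 5 log₁₀ d + 5 = 14.22 − 5·1.5513 + 5 = 11.464
M − M_☉ = 11.464 − 4.83 = 6.634
L/L_☉ = 10^(−0.4 × 6.634) = 2.221×10^-3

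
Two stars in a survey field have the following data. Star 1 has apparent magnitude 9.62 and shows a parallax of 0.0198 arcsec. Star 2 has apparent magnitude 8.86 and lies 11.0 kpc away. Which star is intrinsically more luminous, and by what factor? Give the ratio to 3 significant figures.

Star 2 is more luminous, by a factor of 95500.

Star 1: d = 1/p = 1/0.0198″ = 50.51 pc
Star 1: M = m − 5 log₁₀ d + 5 = 9.62 − 5·1.7033 + 5 = 6.103
Star 2: d = 11.0 kpc = 11000 pc
Star 2: M = m − 5 log₁₀ d + 5 = 8.86 − 5·4.0414 + 5 = -6.347
ΔM = M_1 − M_2 = 6.103 − (-6.347) = 12.450; smaller M is more luminous → Star 2.
L ratio = 10^(0.4 |ΔM|) = 10^4.980 = 95520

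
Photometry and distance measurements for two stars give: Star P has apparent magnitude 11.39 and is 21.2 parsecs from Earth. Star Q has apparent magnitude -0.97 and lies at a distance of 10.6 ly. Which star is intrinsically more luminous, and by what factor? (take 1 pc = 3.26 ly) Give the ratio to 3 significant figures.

Star P: M = m − 5 log₁₀ d + 5 = 11.39 − 5·1.3263 + 5 = 9.758
Star Q: d = 10.6 ly / 3.26 = 3.252 pc
Star Q: M = m − 5 log₁₀ d + 5 = -0.97 − 5·0.5121 + 5 = 1.470
ΔM = M_P − M_Q = 9.758 − (1.470) = 8.289; smaller M is more luminous → Star Q.
L ratio = 10^(0.4 |ΔM|) = 10^3.316 = 2068

Star Q is more luminous, by a factor of 2070.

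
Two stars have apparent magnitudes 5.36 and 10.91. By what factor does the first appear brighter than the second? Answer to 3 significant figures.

166

Δm = 5.36 − (10.91) = -5.55
Flux ratio = 10^(−0.4 Δm) = 10^(−0.4 × -5.55) = 10^2.220 = 166.0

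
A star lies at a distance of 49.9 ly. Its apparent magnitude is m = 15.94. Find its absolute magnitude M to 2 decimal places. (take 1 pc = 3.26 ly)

M ≈ 15.02

d = 49.9 ly / 3.26 = 15.31 pc
5 log₁₀(d/10 pc) = 5 log₁₀(15.31) − 5 = 0.924
M = m − 5 log₁₀(d/10) = 15.94 − 0.924 = 15.016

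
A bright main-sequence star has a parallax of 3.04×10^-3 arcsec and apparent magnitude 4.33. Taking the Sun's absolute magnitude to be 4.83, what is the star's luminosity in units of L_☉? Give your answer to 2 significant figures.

L/L_☉ ≈ 1700

d = 1/p = 1/3.04×10^-3″ = 328.9 pc
M = m − 5 log₁₀ d + 5 = 4.33 − 5·2.5171 + 5 = -3.256
M − M_☉ = -3.256 − 4.83 = -8.086
L/L_☉ = 10^(−0.4 × -8.086) = 1715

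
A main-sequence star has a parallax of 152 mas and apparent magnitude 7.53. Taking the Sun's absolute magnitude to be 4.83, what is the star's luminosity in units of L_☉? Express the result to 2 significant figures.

d = 1/p = 1000/152 mas = 6.579 pc
M = m − 5 log₁₀ d + 5 = 7.53 − 5·0.8182 + 5 = 8.439
M − M_☉ = 8.439 − 4.83 = 3.609
L/L_☉ = 10^(−0.4 × 3.609) = 0.03600

L/L_☉ ≈ 0.036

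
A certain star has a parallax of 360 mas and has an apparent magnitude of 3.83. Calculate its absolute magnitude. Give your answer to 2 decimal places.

M ≈ 6.61

p = 360 mas = 0.360″ → d = 1/p = 2.778 pc
5 log₁₀(d/10 pc) = 5 log₁₀(2.778) − 5 = -2.782
M = m − 5 log₁₀(d/10) = 3.83 + 2.782 = 6.612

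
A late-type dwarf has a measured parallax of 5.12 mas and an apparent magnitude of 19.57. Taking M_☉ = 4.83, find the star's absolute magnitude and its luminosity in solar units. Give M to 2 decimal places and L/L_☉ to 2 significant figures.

M ≈ 13.12; L/L_☉ ≈ 4.8×10^-4

d = 1/p = 1000/5.12 mas = 195.3 pc
M = m − 5 log₁₀ d + 5 = 19.57 − 5·2.2907 + 5 = 13.116
M − M_☉ = 13.116 − 4.83 = 8.286
L/L_☉ = 10^(−0.4 × 8.286) = 4.847×10^-4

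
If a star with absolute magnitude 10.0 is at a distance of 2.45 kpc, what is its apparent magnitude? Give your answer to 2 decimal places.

d = 2.45 kpc = 2450 pc
m = M + 5 log₁₀ d − 5 = 10.0 + 5·3.3892 − 5 = 21.946

m ≈ 21.95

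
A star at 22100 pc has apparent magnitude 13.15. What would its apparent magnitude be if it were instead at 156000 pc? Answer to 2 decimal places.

m ≈ 17.39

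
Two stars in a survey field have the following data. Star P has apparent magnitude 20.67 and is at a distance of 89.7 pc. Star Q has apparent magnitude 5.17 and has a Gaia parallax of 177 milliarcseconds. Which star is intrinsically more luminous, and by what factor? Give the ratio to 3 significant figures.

Star P: M = m − 5 log₁₀ d + 5 = 20.67 − 5·1.9528 + 5 = 15.906
Star Q: p = 177 mas = 0.177″ → d = 1/p = 5.650 pc
Star Q: M = m − 5 log₁₀ d + 5 = 5.17 − 5·0.7520 + 5 = 6.410
ΔM = M_P − M_Q = 15.906 − (6.410) = 9.496; smaller M is more luminous → Star Q.
L ratio = 10^(0.4 |ΔM|) = 10^3.798 = 6287

Star Q is more luminous, by a factor of 6290.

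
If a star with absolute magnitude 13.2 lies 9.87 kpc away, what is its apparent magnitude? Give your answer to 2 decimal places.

d = 9.87 kpc = 9870 pc
m = M + 5 log₁₀ d − 5 = 13.2 + 5·3.9943 − 5 = 28.172

m ≈ 28.17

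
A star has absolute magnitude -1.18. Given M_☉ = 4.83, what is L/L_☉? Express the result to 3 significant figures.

M − M_☉ = -1.18 − 4.83 = -6.010
L/L_☉ = 10^(−0.4 (M − M_☉)) = 10^2.404 = 253.5

L/L_☉ ≈ 254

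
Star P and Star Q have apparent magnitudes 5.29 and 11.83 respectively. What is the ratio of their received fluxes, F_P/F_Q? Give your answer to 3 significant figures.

F_P/F_Q ≈ 413

Magnitude difference = -6.54
Flux ratio = 10^(−0.4 Δm) = 10^(−0.4 × -6.54) = 10^2.616 = 413.0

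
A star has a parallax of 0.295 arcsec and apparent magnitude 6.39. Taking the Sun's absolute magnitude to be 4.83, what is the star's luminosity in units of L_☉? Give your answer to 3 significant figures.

d = 1/p = 1/0.295″ = 3.390 pc
M = m − 5 log₁₀ d + 5 = 6.39 − 5·0.5302 + 5 = 8.739
M − M_☉ = 8.739 − 4.83 = 3.909
L/L_☉ = 10^(−0.4 × 3.909) = 0.02731

L/L_☉ ≈ 0.0273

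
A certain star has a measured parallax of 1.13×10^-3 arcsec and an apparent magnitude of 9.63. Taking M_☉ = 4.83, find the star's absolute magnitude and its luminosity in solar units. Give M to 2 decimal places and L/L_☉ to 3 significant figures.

M ≈ -0.10; L/L_☉ ≈ 94.2

d = 1/p = 1/1.13×10^-3″ = 885.0 pc
M = m − 5 log₁₀ d + 5 = 9.63 − 5·2.9469 + 5 = -0.105
M − M_☉ = -0.105 − 4.83 = -4.935
L/L_☉ = 10^(−0.4 × -4.935) = 94.15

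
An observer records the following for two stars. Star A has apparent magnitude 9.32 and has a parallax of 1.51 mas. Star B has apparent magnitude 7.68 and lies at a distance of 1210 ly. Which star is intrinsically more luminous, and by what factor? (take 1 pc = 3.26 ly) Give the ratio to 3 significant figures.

Star A: p = 1.51 mas = 1.51×10^-3″ → d = 1/p = 662.3 pc
Star A: M = m − 5 log₁₀ d + 5 = 9.32 − 5·2.8210 + 5 = 0.215
Star B: d = 1210 ly / 3.26 = 371.2 pc
Star B: M = m − 5 log₁₀ d + 5 = 7.68 − 5·2.5696 + 5 = -0.168
ΔM = M_A − M_B = 0.215 − (-0.168) = 0.383; smaller M is more luminous → Star B.
L ratio = 10^(0.4 |ΔM|) = 10^0.153 = 1.423

Star B is more luminous, by a factor of 1.42.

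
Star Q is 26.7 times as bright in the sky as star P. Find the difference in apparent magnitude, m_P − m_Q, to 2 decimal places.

Pogson: Δm = −2.5 log₁₀(ratio) = −2.5 log₁₀(26.7) = −2.5 × 1.4265 = -3.566
Star Q is brighter so has the smaller magnitude: m_P − m_Q is positive.

m_P − m_Q ≈ 3.57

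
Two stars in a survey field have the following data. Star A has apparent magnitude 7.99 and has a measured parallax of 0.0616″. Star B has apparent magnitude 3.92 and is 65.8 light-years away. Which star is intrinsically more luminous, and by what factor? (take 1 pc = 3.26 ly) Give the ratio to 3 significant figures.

Star B is more luminous, by a factor of 65.6.

Star A: d = 1/p = 1/0.0616″ = 16.23 pc
Star A: M = m − 5 log₁₀ d + 5 = 7.99 − 5·1.2104 + 5 = 6.938
Star B: d = 65.8 ly / 3.26 = 20.18 pc
Star B: M = m − 5 log₁₀ d + 5 = 3.92 − 5·1.3050 + 5 = 2.395
ΔM = M_A − M_B = 6.938 − (2.395) = 4.543; smaller M is more luminous → Star B.
L ratio = 10^(0.4 |ΔM|) = 10^1.817 = 65.64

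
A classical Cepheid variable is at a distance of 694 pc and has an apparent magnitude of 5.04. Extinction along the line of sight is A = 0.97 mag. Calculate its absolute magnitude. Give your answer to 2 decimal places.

M ≈ -5.14

5 log₁₀(d/10 pc) = 5 log₁₀(694.0) − 5 = 9.207
M = m − 5 log₁₀(d/10) − A = 5.04 − 9.207 − 0.97 = -5.137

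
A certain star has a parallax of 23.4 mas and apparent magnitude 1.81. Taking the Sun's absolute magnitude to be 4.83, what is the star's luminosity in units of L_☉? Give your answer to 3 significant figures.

d = 1/p = 1000/23.4 mas = 42.74 pc
M = m − 5 log₁₀ d + 5 = 1.81 − 5·1.6308 + 5 = -1.344
M − M_☉ = -1.344 − 4.83 = -6.174
L/L_☉ = 10^(−0.4 × -6.174) = 294.8

L/L_☉ ≈ 295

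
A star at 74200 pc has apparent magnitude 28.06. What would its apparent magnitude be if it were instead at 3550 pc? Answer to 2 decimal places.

Flux ∝ 1/d², so Δm = 5 log₁₀(d₂/d₁) = 5 log₁₀(3550/74200) = -6.601
m₂ = m₁ + Δm = 28.06 + (-6.601) = 21.459

m ≈ 21.46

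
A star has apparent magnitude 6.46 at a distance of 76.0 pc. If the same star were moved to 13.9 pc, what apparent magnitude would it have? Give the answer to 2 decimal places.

Flux ∝ 1/d², so Δm = 5 log₁₀(d₂/d₁) = 5 log₁₀(13.9/76.0) = -3.689
m₂ = m₁ + Δm = 6.46 + (-3.689) = 2.771

m ≈ 2.77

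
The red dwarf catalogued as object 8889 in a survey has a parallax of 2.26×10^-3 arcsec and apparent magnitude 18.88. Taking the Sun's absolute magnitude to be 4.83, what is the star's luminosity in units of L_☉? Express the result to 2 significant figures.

L/L_☉ ≈ 4.7×10^-3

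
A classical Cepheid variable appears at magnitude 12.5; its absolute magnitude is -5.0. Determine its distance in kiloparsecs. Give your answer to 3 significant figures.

d ≈ 31.6 kpc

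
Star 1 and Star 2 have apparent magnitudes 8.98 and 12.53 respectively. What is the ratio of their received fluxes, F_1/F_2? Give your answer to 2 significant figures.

Magnitude difference = -3.55
Flux ratio = 10^(−0.4 Δm) = 10^(−0.4 × -3.55) = 10^1.420 = 26.30

F_1/F_2 ≈ 26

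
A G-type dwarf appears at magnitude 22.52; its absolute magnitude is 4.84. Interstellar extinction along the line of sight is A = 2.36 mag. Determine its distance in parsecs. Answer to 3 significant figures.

d ≈ 11600 pc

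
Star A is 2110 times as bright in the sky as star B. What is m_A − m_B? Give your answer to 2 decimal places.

m_A − m_B ≈ -8.31

Pogson: Δm = −2.5 log₁₀(ratio) = −2.5 log₁₀(2110) = −2.5 × 3.3243 = -8.311
Star A is brighter, so it has the smaller magnitude: the difference is negative.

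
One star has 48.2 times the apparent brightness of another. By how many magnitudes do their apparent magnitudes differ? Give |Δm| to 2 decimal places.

Pogson: Δm = −2.5 log₁₀(ratio) = −2.5 log₁₀(48.2) = −2.5 × 1.6830 = -4.208

|Δm| ≈ 4.21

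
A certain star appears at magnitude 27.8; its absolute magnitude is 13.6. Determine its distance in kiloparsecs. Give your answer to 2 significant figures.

μ = m − M = 14.200
m − M = 5 log₁₀ d − 5
log₁₀ d = (m − M)/5 + 1 = 3.8400
d = 10^3.8400 = 6918 pc
= 6.918 kpc

d ≈ 6.9 kpc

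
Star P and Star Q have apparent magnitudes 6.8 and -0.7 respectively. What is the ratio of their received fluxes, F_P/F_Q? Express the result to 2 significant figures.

Δm = 6.8 − (-0.7) = 7.5
Flux ratio = 10^(−0.4 Δm) = 10^(−0.4 × 7.5) = 10^-3.000 = 1.000×10^-3

F_P/F_Q ≈ 1.0×10^-3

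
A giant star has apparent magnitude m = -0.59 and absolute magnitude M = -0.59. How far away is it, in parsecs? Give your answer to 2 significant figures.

d ≈ 10 pc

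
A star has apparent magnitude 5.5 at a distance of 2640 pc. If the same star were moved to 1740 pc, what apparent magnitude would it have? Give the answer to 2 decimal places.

m ≈ 4.59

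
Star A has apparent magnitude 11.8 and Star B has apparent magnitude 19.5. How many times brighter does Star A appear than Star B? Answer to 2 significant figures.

Δm = 11.8 − (19.5) = -7.7
Flux ratio = 10^(−0.4 Δm) = 10^(−0.4 × -7.7) = 10^3.080 = 1202

1200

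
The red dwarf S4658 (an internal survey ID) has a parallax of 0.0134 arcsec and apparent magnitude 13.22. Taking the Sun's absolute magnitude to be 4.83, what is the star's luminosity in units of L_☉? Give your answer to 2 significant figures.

L/L_☉ ≈ 0.025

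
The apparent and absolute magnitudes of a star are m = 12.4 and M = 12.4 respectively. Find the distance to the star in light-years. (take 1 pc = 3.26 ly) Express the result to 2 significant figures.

Distance modulus: m − M = 12.4 − (12.4) = 0.000
m − M = 5 log₁₀ d − 5
log₁₀ d = (m − M)/5 + 1 = 1.0000
d = 10^1.0000 = 10.00 pc
= 32.60 ly

d ≈ 33 ly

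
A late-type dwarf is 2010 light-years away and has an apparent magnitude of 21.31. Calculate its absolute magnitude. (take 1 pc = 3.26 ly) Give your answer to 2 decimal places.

d = 2010 ly / 3.26 = 616.6 pc
5 log₁₀(d/10 pc) = 5 log₁₀(616.6) − 5 = 8.950
M = m − 5 log₁₀(d/10) = 21.31 − 8.950 = 12.360

M ≈ 12.36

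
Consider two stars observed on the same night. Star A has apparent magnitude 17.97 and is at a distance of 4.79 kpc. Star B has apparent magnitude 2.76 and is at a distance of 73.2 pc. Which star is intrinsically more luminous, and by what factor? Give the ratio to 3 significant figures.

Star B is more luminous, by a factor of 283.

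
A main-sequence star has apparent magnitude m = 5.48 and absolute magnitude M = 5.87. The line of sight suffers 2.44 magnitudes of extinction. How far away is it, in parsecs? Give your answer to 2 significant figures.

d ≈ 2.7 pc

m − M = 5 log₁₀(d/10 pc) + A  ⇒  5.48 − (5.87) − 2.44 = 5 log₁₀(d/10)
-2.830 = 5 log₁₀(d/10)
log₁₀ d = (m − M − A)/5 + 1 = 0.4340
d = 10^0.4340 = 2.716 pc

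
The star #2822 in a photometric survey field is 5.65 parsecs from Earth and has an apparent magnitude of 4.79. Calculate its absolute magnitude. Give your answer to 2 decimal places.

M ≈ 6.03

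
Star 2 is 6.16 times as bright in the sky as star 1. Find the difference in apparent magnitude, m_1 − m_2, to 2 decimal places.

Pogson: Δm = −2.5 log₁₀(ratio) = −2.5 log₁₀(6.16) = −2.5 × 0.7896 = -1.974
Star 2 is brighter so has the smaller magnitude: m_1 − m_2 is positive.

m_1 − m_2 ≈ 1.97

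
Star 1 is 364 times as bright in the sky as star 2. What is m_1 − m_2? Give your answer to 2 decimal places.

m_1 − m_2 ≈ -6.40

Pogson: Δm = −2.5 log₁₀(ratio) = −2.5 log₁₀(364) = −2.5 × 2.5611 = -6.403
Star 1 is brighter, so it has the smaller magnitude: the difference is negative.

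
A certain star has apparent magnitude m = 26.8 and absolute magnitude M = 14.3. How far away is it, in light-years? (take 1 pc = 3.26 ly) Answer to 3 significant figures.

Distance modulus: m − M = 26.8 − (14.3) = 12.500
m − M = 5 log₁₀ d − 5
log₁₀ d = (m − M)/5 + 1 = 3.5000
d = 10^3.5000 = 3162 pc
= 10310 ly

d ≈ 10300 ly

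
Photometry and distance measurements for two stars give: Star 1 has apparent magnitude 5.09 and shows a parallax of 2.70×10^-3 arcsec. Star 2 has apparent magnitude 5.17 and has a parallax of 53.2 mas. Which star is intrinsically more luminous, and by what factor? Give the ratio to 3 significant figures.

Star 1: d = 1/p = 1/2.70×10^-3″ = 370.4 pc
Star 1: M = m − 5 log₁₀ d + 5 = 5.09 − 5·2.5686 + 5 = -2.753
Star 2: p = 53.2 mas = 0.0532″ → d = 1/p = 18.80 pc
Star 2: M = m − 5 log₁₀ d + 5 = 5.17 − 5·1.2741 + 5 = 3.800
ΔM = M_1 − M_2 = -2.753 − (3.800) = -6.553; smaller M is more luminous → Star 1.
L ratio = 10^(0.4 |ΔM|) = 10^2.621 = 417.9

Star 1 is more luminous, by a factor of 418.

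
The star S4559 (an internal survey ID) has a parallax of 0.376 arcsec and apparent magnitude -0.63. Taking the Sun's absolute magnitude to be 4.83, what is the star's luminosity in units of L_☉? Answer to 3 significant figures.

L/L_☉ ≈ 10.8

d = 1/p = 1/0.376″ = 2.660 pc
M = m − 5 log₁₀ d + 5 = -0.63 − 5·0.4248 + 5 = 2.246
M − M_☉ = 2.246 − 4.83 = -2.584
L/L_☉ = 10^(−0.4 × -2.584) = 10.80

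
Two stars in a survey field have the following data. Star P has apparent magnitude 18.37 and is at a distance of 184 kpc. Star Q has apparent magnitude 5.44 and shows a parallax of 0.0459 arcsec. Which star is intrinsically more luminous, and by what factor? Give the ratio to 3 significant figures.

Star P: d = 184 kpc = 184000 pc
Star P: M = m − 5 log₁₀ d + 5 = 18.37 − 5·5.2648 + 5 = -2.954
Star Q: d = 1/p = 1/0.0459″ = 21.79 pc
Star Q: M = m − 5 log₁₀ d + 5 = 5.44 − 5·1.3382 + 5 = 3.749
ΔM = M_P − M_Q = -2.954 − (3.749) = -6.703; smaller M is more luminous → Star P.
L ratio = 10^(0.4 |ΔM|) = 10^2.681 = 480.0

Star P is more luminous, by a factor of 480.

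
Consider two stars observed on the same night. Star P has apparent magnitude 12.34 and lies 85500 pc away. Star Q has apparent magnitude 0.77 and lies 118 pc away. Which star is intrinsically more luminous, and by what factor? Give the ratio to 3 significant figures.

Star P is more luminous, by a factor of 12.4.

Star P: M = m − 5 log₁₀ d + 5 = 12.34 − 5·4.9320 + 5 = -7.320
Star Q: M = m − 5 log₁₀ d + 5 = 0.77 − 5·2.0719 + 5 = -4.589
ΔM = M_P − M_Q = -7.320 − (-4.589) = -2.730; smaller M is more luminous → Star P.
L ratio = 10^(0.4 |ΔM|) = 10^1.092 = 12.36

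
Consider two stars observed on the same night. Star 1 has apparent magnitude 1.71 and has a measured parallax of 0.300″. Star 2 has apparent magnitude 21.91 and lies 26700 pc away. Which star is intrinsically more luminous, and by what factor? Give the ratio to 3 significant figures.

Star 1 is more luminous, by a factor of 1.87.

Star 1: d = 1/p = 1/0.300″ = 3.333 pc
Star 1: M = m − 5 log₁₀ d + 5 = 1.71 − 5·0.5229 + 5 = 4.096
Star 2: M = m − 5 log₁₀ d + 5 = 21.91 − 5·4.4265 + 5 = 4.777
ΔM = M_1 − M_2 = 4.096 − (4.777) = -0.682; smaller M is more luminous → Star 1.
L ratio = 10^(0.4 |ΔM|) = 10^0.273 = 1.874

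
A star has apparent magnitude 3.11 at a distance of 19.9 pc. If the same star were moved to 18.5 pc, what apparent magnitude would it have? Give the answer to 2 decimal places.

Flux ∝ 1/d², so Δm = 5 log₁₀(d₂/d₁) = 5 log₁₀(18.5/19.9) = -0.158
m₂ = m₁ + Δm = 3.11 + (-0.158) = 2.952

m ≈ 2.95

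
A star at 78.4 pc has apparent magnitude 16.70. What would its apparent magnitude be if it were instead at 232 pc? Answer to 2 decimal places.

m ≈ 19.06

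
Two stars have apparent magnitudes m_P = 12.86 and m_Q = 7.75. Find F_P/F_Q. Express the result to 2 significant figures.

Magnitude difference = 5.11
Flux ratio = 10^(−0.4 Δm) = 10^(−0.4 × 5.11) = 10^-2.044 = 9.036×10^-3

F_P/F_Q ≈ 9.0×10^-3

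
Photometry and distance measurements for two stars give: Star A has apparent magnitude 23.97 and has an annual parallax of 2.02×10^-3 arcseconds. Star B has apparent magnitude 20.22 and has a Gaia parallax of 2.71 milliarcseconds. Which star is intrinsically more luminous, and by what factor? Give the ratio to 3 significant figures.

Star A: d = 1/p = 1/2.02×10^-3″ = 495.0 pc
Star A: M = m − 5 log₁₀ d + 5 = 23.97 − 5·2.6946 + 5 = 15.497
Star B: p = 2.71 mas = 2.71×10^-3″ → d = 1/p = 369.0 pc
Star B: M = m − 5 log₁₀ d + 5 = 20.22 − 5·2.5670 + 5 = 12.385
ΔM = M_A − M_B = 15.497 − (12.385) = 3.112; smaller M is more luminous → Star B.
L ratio = 10^(0.4 |ΔM|) = 10^1.245 = 17.57

Star B is more luminous, by a factor of 17.6.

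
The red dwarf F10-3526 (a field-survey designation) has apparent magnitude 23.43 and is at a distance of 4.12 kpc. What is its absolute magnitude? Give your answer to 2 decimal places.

M ≈ 10.36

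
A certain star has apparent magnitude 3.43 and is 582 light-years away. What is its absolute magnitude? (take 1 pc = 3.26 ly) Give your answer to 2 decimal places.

d = 582 ly / 3.26 = 178.5 pc
5 log₁₀(d/10 pc) = 5 log₁₀(178.5) − 5 = 6.259
M = m − 5 log₁₀(d/10) = 3.43 − 6.259 = -2.829

M ≈ -2.83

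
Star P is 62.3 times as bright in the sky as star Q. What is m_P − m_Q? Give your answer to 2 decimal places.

m_P − m_Q ≈ -4.49

Pogson: Δm = −2.5 log₁₀(ratio) = −2.5 log₁₀(62.3) = −2.5 × 1.7945 = -4.486
Star P is brighter, so it has the smaller magnitude: the difference is negative.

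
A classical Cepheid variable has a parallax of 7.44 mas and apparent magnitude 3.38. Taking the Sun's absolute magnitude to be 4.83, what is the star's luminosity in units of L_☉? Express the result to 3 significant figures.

d = 1/p = 1000/7.44 mas = 134.4 pc
M = m − 5 log₁₀ d + 5 = 3.38 − 5·2.1284 + 5 = -2.262
M − M_☉ = -2.262 − 4.83 = -7.092
L/L_☉ = 10^(−0.4 × -7.092) = 686.8

L/L_☉ ≈ 687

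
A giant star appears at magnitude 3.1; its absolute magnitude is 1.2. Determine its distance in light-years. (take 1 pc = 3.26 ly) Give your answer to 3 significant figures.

d ≈ 78.2 ly

Distance modulus: m − M = 3.1 − (1.2) = 1.900
m − M = 5 log₁₀ d − 5
log₁₀ d = (m − M)/5 + 1 = 1.3800
d = 10^1.3800 = 23.99 pc
= 78.20 ly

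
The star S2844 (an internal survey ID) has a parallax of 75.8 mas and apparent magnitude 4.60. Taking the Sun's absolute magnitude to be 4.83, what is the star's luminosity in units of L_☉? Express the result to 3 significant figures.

L/L_☉ ≈ 2.15

d = 1/p = 1000/75.8 mas = 13.19 pc
M = m − 5 log₁₀ d + 5 = 4.60 − 5·1.1203 + 5 = 3.998
M − M_☉ = 3.998 − 4.83 = -0.832
L/L_☉ = 10^(−0.4 × -0.832) = 2.151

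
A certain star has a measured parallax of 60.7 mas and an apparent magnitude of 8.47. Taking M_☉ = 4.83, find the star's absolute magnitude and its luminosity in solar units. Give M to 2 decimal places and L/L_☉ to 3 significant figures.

d = 1/p = 1000/60.7 mas = 16.47 pc
M = m − 5 log₁₀ d + 5 = 8.47 − 5·1.2168 + 5 = 7.386
M − M_☉ = 7.386 − 4.83 = 2.556
L/L_☉ = 10^(−0.4 × 2.556) = 0.09498

M ≈ 7.39; L/L_☉ ≈ 0.0950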